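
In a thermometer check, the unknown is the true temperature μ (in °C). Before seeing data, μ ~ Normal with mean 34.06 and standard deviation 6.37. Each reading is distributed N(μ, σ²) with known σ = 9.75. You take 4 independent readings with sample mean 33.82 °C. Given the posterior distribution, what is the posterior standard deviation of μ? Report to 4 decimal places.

For Normal data with known variance σ², a Normal(μ₀, σ₀²) prior on μ is conjugate. Posterior precision = 1/σ₀² + n/σ²; posterior mean is the precision-weighted average of μ₀ and x̄.
σ₀² = 6.37² = 40.5769, σ² = 9.75² = 95.0625; σ² + n·σ₀² = 95.0625 + 4·40.5769 = 257.3701.
Posterior precision = 1/σ₀² + n/σ² = 1/40.5769 + 4/95.0625 = (σ² + n·σ₀²)/(σ₀²σ²) = 257.3701/(40.5769·95.0625); posterior variance σₙ² = σ₀²σ²/(σ² + n·σ₀²) = 40.5769·95.0625/257.3701 = 14.987528.
Posterior SD = √σₙ² = √(40.5769·95.0625/257.3701) = 3.8714.

3.8714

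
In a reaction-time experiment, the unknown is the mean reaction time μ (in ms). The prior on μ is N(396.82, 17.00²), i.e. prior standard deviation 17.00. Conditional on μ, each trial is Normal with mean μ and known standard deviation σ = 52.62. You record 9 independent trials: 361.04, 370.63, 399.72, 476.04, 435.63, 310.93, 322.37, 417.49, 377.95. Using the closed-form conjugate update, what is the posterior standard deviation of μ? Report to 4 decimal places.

12.2073

For Normal data with known variance σ², a Normal(μ₀, σ₀²) prior on μ is conjugate. Posterior precision = 1/σ₀² + n/σ²; posterior mean is the precision-weighted average of μ₀ and x̄.
σ₀² = 17.00² = 289, σ² = 52.62² = 2768.8644; σ² + n·σ₀² = 2768.8644 + 9·289 = 5369.8644.
Posterior precision = 1/σ₀² + n/σ² = 1/289 + 9/2768.8644 = (σ² + n·σ₀²)/(σ₀²σ²) = 5369.8644/(289·2768.8644); posterior variance σₙ² = σ₀²σ²/(σ² + n·σ₀²) = 289·2768.8644/5369.8644 = 149.017136.
Posterior SD = √σₙ² = √(289·2768.8644/5369.8644) = 12.2073.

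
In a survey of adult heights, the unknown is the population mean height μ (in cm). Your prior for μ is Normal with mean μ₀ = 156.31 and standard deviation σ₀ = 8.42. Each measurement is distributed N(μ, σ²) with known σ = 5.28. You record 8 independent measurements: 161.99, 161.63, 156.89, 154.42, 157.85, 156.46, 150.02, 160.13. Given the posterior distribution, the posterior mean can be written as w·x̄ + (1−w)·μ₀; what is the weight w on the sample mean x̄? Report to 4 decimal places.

For Normal data with known variance σ², a Normal(μ₀, σ₀²) prior on μ is conjugate. Posterior precision = 1/σ₀² + n/σ²; posterior mean is the precision-weighted average of μ₀ and x̄.
σ₀² = 8.42² = 70.8964, σ² = 5.28² = 27.8784. Prior precision 1/σ₀² = 1/70.8964; data precision n/σ² = 8/27.8784.
w = (n/σ²)/(1/σ₀² + n/σ²) = n·σ₀²/(σ² + n·σ₀²) = 8·70.8964/(27.8784 + 8·70.8964) = 567.1712/595.0496 = 0.9531.

0.9531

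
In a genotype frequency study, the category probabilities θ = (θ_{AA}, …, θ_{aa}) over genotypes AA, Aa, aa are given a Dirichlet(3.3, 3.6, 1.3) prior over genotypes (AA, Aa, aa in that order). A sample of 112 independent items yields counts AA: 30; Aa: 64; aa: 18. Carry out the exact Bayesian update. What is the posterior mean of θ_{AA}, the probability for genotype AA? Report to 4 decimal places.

0.2770

The Dirichlet prior is conjugate to the Multinomial likelihood: each posterior αⱼ = prior αⱼ + observed count nⱼ.
Posterior concentration: (33.3, 67.6, 19.3), total = 120.2.
E[θ_{AA}|data] = α_{AA}/Σα = 33.3/120.2 = 0.2770.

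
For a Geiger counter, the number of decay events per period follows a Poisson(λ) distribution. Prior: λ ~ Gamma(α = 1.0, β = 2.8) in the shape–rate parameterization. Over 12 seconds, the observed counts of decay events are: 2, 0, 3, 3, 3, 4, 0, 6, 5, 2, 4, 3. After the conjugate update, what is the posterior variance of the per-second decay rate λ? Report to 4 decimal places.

With a Gamma(shape α, rate β) prior, the Poisson likelihood is conjugate: the posterior is Gamma(α + ΣXᵢ, β + n).
Sum of counts S = 35 over n = 12 seconds.
Posterior: Gamma(α+S, β+n) = Gamma(1.0+35, 2.8+12) = Gamma(36.0, 14.8).
Var = α/β² = 36.0/14.8² = 0.1644.

0.1644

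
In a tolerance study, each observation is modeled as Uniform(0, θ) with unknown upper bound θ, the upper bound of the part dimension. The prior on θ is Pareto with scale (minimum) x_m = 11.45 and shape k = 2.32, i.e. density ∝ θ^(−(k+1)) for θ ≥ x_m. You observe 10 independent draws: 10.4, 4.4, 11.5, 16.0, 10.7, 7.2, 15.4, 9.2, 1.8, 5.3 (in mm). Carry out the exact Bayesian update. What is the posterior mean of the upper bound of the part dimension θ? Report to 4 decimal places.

A Pareto(scale x_m, shape k) prior on the upper bound θ of Uniform(0, θ) is conjugate: posterior is Pareto(max(x_m, max xᵢ), k + n).
Sample maximum = 16.0; prior scale x_m = 11.45 → posterior scale = max = 16.00.
Posterior shape = 2.32 + 10 = 12.32.
E[θ|data] = k·x_m/(k−1) = 12.32·16.00/11.32 = 17.4134.

17.4134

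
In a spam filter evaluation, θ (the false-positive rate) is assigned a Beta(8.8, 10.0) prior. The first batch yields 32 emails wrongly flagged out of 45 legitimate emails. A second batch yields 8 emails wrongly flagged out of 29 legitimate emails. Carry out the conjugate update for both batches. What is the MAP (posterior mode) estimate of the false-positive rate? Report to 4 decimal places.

The Beta prior is conjugate to a Binomial/Bernoulli likelihood; the update adds successes to α and failures to β.
After batch 1: Beta(8.8+32, 10.0+13) = Beta(40.8, 23.0).
After batch 2: Beta(40.8+8, 23.0+21) = Beta(48.8, 44.0).
Mode of Beta(a,b) for a,b>1 is (a−1)/(a+b−2) = 47.8/90.8 = 0.5264.

0.5264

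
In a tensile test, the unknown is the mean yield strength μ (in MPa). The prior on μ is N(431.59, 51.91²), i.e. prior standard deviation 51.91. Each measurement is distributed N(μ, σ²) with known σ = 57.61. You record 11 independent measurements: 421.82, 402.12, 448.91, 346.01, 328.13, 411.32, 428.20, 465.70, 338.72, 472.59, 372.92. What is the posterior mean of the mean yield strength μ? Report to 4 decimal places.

406.1601

For Normal data with known variance σ², a Normal(μ₀, σ₀²) prior on μ is conjugate. Posterior precision = 1/σ₀² + n/σ²; posterior mean is the precision-weighted average of μ₀ and x̄.
Σxᵢ = 421.82 + 402.12 + 448.91 + 346.01 + 328.13 + 411.32 + 428.20 + 465.70 + 338.72 + 472.59 + 372.92 = 4436.44, so n·x̄ = 4436.44.
σ₀² = 51.91² = 2694.6481, σ² = 57.61² = 3318.9121; σ² + n·σ₀² = 3318.9121 + 11·2694.6481 = 32960.0412.
Posterior mean = (μ₀/σ₀² + n·x̄/σ²)/(1/σ₀² + n/σ²) = (σ²·μ₀ + σ₀²·n·x̄)/(σ² + n·σ₀²) = (3318.9121·431.59 + 2694.6481·4436.44)/32960.0412 = 13387053.890003/32960.0412 = 406.1601.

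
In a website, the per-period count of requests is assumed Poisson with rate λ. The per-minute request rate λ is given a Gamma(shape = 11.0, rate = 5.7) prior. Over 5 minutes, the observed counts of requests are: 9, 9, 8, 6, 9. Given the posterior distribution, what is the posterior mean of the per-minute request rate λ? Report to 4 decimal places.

4.8598

With a Gamma(shape α, rate β) prior, the Poisson likelihood is conjugate: the posterior is Gamma(α + ΣXᵢ, β + n).
Sum of counts S = 41 over n = 5 minutes.
Posterior: Gamma(α+S, β+n) = Gamma(11.0+41, 5.7+5) = Gamma(52.0, 10.7).
Posterior mean = α/β = 52.0/10.7 = 4.8598.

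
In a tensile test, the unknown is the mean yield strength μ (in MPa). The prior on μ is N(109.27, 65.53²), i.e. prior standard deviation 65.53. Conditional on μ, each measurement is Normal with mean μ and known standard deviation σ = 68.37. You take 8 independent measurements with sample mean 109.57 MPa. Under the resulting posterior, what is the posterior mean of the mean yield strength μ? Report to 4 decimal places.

109.5341

For Normal data with known variance σ², a Normal(μ₀, σ₀²) prior on μ is conjugate. Posterior precision = 1/σ₀² + n/σ²; posterior mean is the precision-weighted average of μ₀ and x̄.
n·x̄ = 8·109.57 = 876.56.
σ₀² = 65.53² = 4294.1809, σ² = 68.37² = 4674.4569; σ² + n·σ₀² = 4674.4569 + 8·4294.1809 = 39027.9041.
Posterior mean = (μ₀/σ₀² + n·x̄/σ²)/(1/σ₀² + n/σ²) = (σ²·μ₀ + σ₀²·n·x̄)/(σ² + n·σ₀²) = (4674.4569·109.27 + 4294.1809·876.56)/39027.9041 = 4274885.115167/39027.9041 = 109.5341.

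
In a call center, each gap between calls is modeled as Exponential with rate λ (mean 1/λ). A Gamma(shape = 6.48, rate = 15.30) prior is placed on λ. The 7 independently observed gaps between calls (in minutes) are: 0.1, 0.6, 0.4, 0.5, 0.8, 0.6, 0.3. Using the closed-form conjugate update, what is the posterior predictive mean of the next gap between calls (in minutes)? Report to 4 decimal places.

With a Gamma(shape α, rate β) prior on the exponential rate λ, the posterior after n observations with total T = Σxᵢ is Gamma(α+n, β+T).
Sum of observations T = 3.3 minutes; n = 7.
Posterior: Gamma(6.48+7, 15.30+3.3) = Gamma(13.48, 18.60).
The predictive distribution for the next observation is Lomax; its mean is β/(α−1) = 18.60/12.48 = 1.4904.

1.4904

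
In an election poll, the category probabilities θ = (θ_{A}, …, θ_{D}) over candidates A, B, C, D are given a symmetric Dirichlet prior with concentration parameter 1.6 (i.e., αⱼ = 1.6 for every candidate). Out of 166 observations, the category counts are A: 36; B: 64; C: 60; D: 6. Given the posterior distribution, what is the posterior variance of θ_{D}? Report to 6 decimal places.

0.000243

The Dirichlet prior is conjugate to the Multinomial likelihood: each posterior αⱼ = prior αⱼ + observed count nⱼ.
Posterior concentration: (37.6, 65.6, 61.6, 7.6), total = 172.4.
Var[θ_j] = α_j(Σα−α_j)/((Σα)²(Σα+1)) = 7.6·164.8/(172.4²·173.4) = 0.000243.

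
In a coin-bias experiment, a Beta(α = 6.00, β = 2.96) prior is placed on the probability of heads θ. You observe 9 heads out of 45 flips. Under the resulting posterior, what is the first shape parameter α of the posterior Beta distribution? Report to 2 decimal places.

The Beta prior is conjugate to a Binomial/Bernoulli likelihood; the update adds successes to α and failures to β.
Posterior: Beta(α+k, β+n−k) = Beta(6.00+9, 2.96+36) = Beta(15.00, 38.96).
Posterior α = 15.00.

15.00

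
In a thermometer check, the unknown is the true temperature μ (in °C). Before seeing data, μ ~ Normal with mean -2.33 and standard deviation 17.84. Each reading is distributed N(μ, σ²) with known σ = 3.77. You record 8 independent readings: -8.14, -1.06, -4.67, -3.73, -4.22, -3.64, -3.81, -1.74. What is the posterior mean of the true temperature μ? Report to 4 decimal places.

For Normal data with known variance σ², a Normal(μ₀, σ₀²) prior on μ is conjugate. Posterior precision = 1/σ₀² + n/σ²; posterior mean is the precision-weighted average of μ₀ and x̄.
Σxᵢ = (-8.14) + (-1.06) + (-4.67) + (-3.73) + (-4.22) + (-3.64) + (-3.81) + (-1.74) = -31.01, so n·x̄ = -31.01.
σ₀² = 17.84² = 318.2656, σ² = 3.77² = 14.2129; σ² + n·σ₀² = 14.2129 + 8·318.2656 = 2560.3377.
Posterior mean = (μ₀/σ₀² + n·x̄/σ²)/(1/σ₀² + n/σ²) = (σ²·μ₀ + σ₀²·n·x̄)/(σ² + n·σ₀²) = (14.2129·(-2.33) + 318.2656·(-31.01))/2560.3377 = -9902.532313/2560.3377 = -3.8677.

-3.8677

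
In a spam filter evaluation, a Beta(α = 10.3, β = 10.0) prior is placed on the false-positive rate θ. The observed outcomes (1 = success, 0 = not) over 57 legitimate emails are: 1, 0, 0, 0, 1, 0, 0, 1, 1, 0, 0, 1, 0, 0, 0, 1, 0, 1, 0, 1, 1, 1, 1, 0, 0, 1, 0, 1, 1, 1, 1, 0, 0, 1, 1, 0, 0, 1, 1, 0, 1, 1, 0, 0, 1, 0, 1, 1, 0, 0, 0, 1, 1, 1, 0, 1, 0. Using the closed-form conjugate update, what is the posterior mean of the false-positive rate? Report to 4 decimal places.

The Beta prior is conjugate to a Binomial/Bernoulli likelihood; the update adds successes to α and failures to β.
Posterior: Beta(α+k, β+n−k) = Beta(10.3+29, 10.0+28) = Beta(39.3, 38.0).
Posterior mean = α/(α+β) = 39.3/77.3 = 0.5084.

0.5084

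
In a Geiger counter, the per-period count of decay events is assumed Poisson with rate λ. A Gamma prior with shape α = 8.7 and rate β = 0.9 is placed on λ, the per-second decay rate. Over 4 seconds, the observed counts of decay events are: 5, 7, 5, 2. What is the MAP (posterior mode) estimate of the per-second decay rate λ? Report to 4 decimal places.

5.4490

With a Gamma(shape α, rate β) prior, the Poisson likelihood is conjugate: the posterior is Gamma(α + ΣXᵢ, β + n).
Sum of counts S = 19 over n = 4 seconds.
Posterior: Gamma(α+S, β+n) = Gamma(8.7+19, 0.9+4) = Gamma(27.7, 4.9).
Mode of Gamma(α,β) for α≥1 is (α−1)/β = 26.7/4.9 = 5.4490.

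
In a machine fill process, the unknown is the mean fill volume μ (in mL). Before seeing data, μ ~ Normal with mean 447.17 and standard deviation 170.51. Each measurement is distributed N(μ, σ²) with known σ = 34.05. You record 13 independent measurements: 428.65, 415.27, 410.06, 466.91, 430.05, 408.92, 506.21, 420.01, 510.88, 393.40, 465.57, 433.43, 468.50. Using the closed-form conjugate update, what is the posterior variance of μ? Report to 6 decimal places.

88.912066

For Normal data with known variance σ², a Normal(μ₀, σ₀²) prior on μ is conjugate. Posterior precision = 1/σ₀² + n/σ²; posterior mean is the precision-weighted average of μ₀ and x̄.
σ₀² = 170.51² = 29073.6601, σ² = 34.05² = 1159.4025; σ² + n·σ₀² = 1159.4025 + 13·29073.6601 = 379116.9838.
Posterior precision = 1/σ₀² + n/σ² = 1/29073.6601 + 13/1159.4025 = (σ² + n·σ₀²)/(σ₀²σ²) = 379116.9838/(29073.6601·1159.4025); posterior variance σₙ² = σ₀²σ²/(σ² + n·σ₀²) = 29073.6601·1159.4025/379116.9838 = 88.912066.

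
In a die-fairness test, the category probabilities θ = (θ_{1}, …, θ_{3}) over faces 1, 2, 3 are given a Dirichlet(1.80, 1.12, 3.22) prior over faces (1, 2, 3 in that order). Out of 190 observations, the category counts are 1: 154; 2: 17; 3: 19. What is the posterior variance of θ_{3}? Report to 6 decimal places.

0.000510

The Dirichlet prior is conjugate to the Multinomial likelihood: each posterior αⱼ = prior αⱼ + observed count nⱼ.
Posterior concentration: (155.80, 18.12, 22.22), total = 196.14.
Var[θ_j] = α_j(Σα−α_j)/((Σα)²(Σα+1)) = 22.22·173.92/(196.14²·197.14) = 0.000510.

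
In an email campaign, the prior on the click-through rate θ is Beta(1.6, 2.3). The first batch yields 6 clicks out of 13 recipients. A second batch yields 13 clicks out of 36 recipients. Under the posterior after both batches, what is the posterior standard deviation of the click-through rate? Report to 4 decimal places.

The Beta prior is conjugate to a Binomial/Bernoulli likelihood; the update adds successes to α and failures to β.
After batch 1: Beta(1.6+6, 2.3+7) = Beta(7.6, 9.3).
After batch 2: Beta(7.6+13, 9.3+23) = Beta(20.6, 32.3).
Var = αβ/((α+β)²(α+β+1)) = 20.6·32.3/(52.9²·53.9) = 0.00441133; SD = √0.00441133 = 0.0664.

0.0664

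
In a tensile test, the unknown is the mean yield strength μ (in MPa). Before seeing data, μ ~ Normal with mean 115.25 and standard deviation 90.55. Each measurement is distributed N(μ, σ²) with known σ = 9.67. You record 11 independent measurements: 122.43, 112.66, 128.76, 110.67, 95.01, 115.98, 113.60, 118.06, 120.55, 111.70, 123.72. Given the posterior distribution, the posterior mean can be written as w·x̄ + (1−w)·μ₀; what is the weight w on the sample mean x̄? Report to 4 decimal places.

0.9990

For Normal data with known variance σ², a Normal(μ₀, σ₀²) prior on μ is conjugate. Posterior precision = 1/σ₀² + n/σ²; posterior mean is the precision-weighted average of μ₀ and x̄.
σ₀² = 90.55² = 8199.3025, σ² = 9.67² = 93.5089. Prior precision 1/σ₀² = 1/8199.3025; data precision n/σ² = 11/93.5089.
w = (n/σ²)/(1/σ₀² + n/σ²) = n·σ₀²/(σ² + n·σ₀²) = 11·8199.3025/(93.5089 + 11·8199.3025) = 90192.3275/90285.8364 = 0.9990.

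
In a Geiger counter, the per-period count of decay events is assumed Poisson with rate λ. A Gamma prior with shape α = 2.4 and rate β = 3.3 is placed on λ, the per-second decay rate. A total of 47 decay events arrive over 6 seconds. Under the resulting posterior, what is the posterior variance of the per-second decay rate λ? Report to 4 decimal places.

0.5712

With a Gamma(shape α, rate β) prior, the Poisson likelihood is conjugate: the posterior is Gamma(α + ΣXᵢ, β + n).
Posterior: Gamma(α+S, β+n) = Gamma(2.4+47, 3.3+6) = Gamma(49.4, 9.3).
Var = α/β² = 49.4/9.3² = 0.5712.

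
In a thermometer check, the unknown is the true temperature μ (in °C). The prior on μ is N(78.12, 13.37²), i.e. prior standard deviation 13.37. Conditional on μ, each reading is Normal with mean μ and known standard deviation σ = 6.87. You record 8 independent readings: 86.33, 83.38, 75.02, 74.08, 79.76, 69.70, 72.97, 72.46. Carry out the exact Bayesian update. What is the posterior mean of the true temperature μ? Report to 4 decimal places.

For Normal data with known variance σ², a Normal(μ₀, σ₀²) prior on μ is conjugate. Posterior precision = 1/σ₀² + n/σ²; posterior mean is the precision-weighted average of μ₀ and x̄.
Σxᵢ = 86.33 + 83.38 + 75.02 + 74.08 + 79.76 + 69.70 + 72.97 + 72.46 = 613.7, so n·x̄ = 613.7.
σ₀² = 13.37² = 178.7569, σ² = 6.87² = 47.1969; σ² + n·σ₀² = 47.1969 + 8·178.7569 = 1477.2521.
Posterior mean = (μ₀/σ₀² + n·x̄/σ²)/(1/σ₀² + n/σ²) = (σ²·μ₀ + σ₀²·n·x̄)/(σ² + n·σ₀²) = (47.1969·78.12 + 178.7569·613.7)/1477.2521 = 113390.131358/1477.2521 = 76.7575.

76.7575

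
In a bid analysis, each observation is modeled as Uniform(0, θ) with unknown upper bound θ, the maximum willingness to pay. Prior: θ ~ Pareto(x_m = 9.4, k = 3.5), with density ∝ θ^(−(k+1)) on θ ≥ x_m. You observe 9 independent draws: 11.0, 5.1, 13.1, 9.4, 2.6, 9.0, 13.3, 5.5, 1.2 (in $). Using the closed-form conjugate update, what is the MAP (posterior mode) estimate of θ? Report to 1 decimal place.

A Pareto(scale x_m, shape k) prior on the upper bound θ of Uniform(0, θ) is conjugate: posterior is Pareto(max(x_m, max xᵢ), k + n).
Sample maximum = 13.3; prior scale x_m = 9.4 → posterior scale = max = 13.3.
Posterior shape = 3.5 + 9 = 12.5.
The Pareto density is decreasing on [x_m, ∞), so the mode is x_m = 13.3.

13.3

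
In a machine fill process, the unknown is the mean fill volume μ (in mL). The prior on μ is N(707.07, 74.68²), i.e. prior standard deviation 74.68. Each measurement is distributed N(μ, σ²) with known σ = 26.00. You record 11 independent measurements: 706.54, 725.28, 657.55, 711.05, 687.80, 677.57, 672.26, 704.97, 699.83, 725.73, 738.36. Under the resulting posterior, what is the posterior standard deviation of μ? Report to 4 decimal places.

For Normal data with known variance σ², a Normal(μ₀, σ₀²) prior on μ is conjugate. Posterior precision = 1/σ₀² + n/σ²; posterior mean is the precision-weighted average of μ₀ and x̄.
σ₀² = 74.68² = 5577.1024, σ² = 26.00² = 676; σ² + n·σ₀² = 676 + 11·5577.1024 = 62024.1264.
Posterior precision = 1/σ₀² + n/σ² = 1/5577.1024 + 11/676 = (σ² + n·σ₀²)/(σ₀²σ²) = 62024.1264/(5577.1024·676); posterior variance σₙ² = σ₀²σ²/(σ² + n·σ₀²) = 5577.1024·676/62024.1264 = 60.784753.
Posterior SD = √σₙ² = √(5577.1024·676/62024.1264) = 7.7965.

7.7965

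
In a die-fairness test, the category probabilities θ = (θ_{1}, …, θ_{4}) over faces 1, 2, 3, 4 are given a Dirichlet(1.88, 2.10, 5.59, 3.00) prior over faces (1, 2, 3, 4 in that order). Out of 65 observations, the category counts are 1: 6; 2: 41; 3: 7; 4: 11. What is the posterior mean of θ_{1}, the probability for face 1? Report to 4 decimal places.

0.1016

The Dirichlet prior is conjugate to the Multinomial likelihood: each posterior αⱼ = prior αⱼ + observed count nⱼ.
Posterior concentration: (7.88, 43.10, 12.59, 14.00), total = 77.57.
E[θ_{1}|data] = α_{1}/Σα = 7.88/77.57 = 0.1016.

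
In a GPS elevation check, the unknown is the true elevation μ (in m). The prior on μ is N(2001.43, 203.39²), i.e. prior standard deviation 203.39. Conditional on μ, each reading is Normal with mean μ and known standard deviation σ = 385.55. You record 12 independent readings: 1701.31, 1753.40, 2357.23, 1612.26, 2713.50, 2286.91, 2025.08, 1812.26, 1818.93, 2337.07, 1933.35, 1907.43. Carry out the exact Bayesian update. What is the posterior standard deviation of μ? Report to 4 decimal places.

97.6362

For Normal data with known variance σ², a Normal(μ₀, σ₀²) prior on μ is conjugate. Posterior precision = 1/σ₀² + n/σ²; posterior mean is the precision-weighted average of μ₀ and x̄.
σ₀² = 203.39² = 41367.4921, σ² = 385.55² = 148648.8025; σ² + n·σ₀² = 148648.8025 + 12·41367.4921 = 645058.7077.
Posterior precision = 1/σ₀² + n/σ² = 1/41367.4921 + 12/148648.8025 = (σ² + n·σ₀²)/(σ₀²σ²) = 645058.7077/(41367.4921·148648.8025); posterior variance σₙ² = σ₀²σ²/(σ² + n·σ₀²) = 41367.4921·148648.8025/645058.7077 = 9532.819400.
Posterior SD = √σₙ² = √(41367.4921·148648.8025/645058.7077) = 97.6362.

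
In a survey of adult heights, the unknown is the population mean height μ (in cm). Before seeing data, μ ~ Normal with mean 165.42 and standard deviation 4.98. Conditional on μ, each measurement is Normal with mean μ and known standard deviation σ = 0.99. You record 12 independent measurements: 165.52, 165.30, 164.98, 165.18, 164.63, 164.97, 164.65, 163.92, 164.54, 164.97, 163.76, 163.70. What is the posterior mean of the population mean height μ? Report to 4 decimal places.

164.6791

For Normal data with known variance σ², a Normal(μ₀, σ₀²) prior on μ is conjugate. Posterior precision = 1/σ₀² + n/σ²; posterior mean is the precision-weighted average of μ₀ and x̄.
Σxᵢ = 165.52 + 165.30 + 164.98 + 165.18 + 164.63 + 164.97 + 164.65 + 163.92 + 164.54 + 164.97 + 163.76 + 163.70 = 1976.12, so n·x̄ = 1976.12.
σ₀² = 4.98² = 24.8004, σ² = 0.99² = 0.9801; σ² + n·σ₀² = 0.9801 + 12·24.8004 = 298.5849.
Posterior mean = (μ₀/σ₀² + n·x̄/σ²)/(1/σ₀² + n/σ²) = (σ²·μ₀ + σ₀²·n·x̄)/(σ² + n·σ₀²) = (0.9801·165.42 + 24.8004·1976.12)/298.5849 = 49170.69459/298.5849 = 164.6791.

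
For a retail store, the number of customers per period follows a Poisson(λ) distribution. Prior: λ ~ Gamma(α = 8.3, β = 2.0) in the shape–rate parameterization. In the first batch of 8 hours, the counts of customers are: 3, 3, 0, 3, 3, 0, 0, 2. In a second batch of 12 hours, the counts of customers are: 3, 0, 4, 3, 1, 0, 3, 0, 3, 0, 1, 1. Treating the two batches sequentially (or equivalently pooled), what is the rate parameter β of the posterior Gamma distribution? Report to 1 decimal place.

22.0

With a Gamma(shape α, rate β) prior, the Poisson likelihood is conjugate: the posterior is Gamma(α + ΣXᵢ, β + n).
Batch 1: sum of counts S = 14 over n = 8 hours.
After batch 1: Gamma(α+S, β+n) = Gamma(8.3+14, 2.0+8) = Gamma(22.3, 10.0).
Batch 2: sum of counts S = 19 over n = 12 hours.
After batch 2: Gamma(α+S, β+n) = Gamma(22.3+19, 10.0+12) = Gamma(41.3, 22.0).
Posterior β = 22.0.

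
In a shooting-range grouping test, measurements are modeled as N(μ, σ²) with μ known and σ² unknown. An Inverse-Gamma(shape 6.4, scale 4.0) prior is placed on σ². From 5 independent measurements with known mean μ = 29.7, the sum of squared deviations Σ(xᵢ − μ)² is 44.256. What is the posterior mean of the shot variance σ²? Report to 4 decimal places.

3.3073

With known mean μ and an Inverse-Gamma(α, β) prior on σ², the Normal likelihood is conjugate: posterior is Inv-Gamma(α + n/2, β + Σ(xᵢ−μ)²/2).
Posterior: Inv-Gamma(6.4 + 5/2, 4.0 + 44.256/2) = Inv-Gamma(8.90, 26.1280).
E[σ²|data] = β/(α−1) = 26.1280/7.90 = 3.3073.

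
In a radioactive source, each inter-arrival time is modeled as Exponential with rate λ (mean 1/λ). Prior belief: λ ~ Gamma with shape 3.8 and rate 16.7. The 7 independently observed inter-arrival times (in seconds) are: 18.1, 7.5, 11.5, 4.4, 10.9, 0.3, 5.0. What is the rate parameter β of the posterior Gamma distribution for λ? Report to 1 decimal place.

74.4

With a Gamma(shape α, rate β) prior on the exponential rate λ, the posterior after n observations with total T = Σxᵢ is Gamma(α+n, β+T).
Sum of observations T = 57.7 seconds; n = 7.
Posterior: Gamma(3.8+7, 16.7+57.7) = Gamma(10.8, 74.4).
Posterior β = 74.4.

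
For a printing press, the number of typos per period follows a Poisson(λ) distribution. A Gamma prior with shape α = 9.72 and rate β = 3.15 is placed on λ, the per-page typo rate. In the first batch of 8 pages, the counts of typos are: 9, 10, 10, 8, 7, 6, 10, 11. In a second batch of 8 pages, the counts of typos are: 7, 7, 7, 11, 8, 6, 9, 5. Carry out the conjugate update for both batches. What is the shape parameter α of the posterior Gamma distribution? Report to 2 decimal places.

140.72

With a Gamma(shape α, rate β) prior, the Poisson likelihood is conjugate: the posterior is Gamma(α + ΣXᵢ, β + n).
Batch 1: sum of counts S = 71 over n = 8 pages.
After batch 1: Gamma(α+S, β+n) = Gamma(9.72+71, 3.15+8) = Gamma(80.72, 11.15).
Batch 2: sum of counts S = 60 over n = 8 pages.
After batch 2: Gamma(α+S, β+n) = Gamma(80.72+60, 11.15+8) = Gamma(140.72, 19.15).
Posterior α = 140.72.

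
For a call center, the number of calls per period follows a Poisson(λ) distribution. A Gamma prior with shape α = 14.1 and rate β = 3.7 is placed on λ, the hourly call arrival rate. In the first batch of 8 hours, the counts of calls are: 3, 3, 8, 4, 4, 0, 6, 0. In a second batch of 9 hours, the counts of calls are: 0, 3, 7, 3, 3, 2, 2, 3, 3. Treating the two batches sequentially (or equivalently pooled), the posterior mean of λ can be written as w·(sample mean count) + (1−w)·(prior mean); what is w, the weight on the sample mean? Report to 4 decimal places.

With a Gamma(shape α, rate β) prior, the Poisson likelihood is conjugate: the posterior is Gamma(α + ΣXᵢ, β + n).
Total number of hours: n = 8 + 9 = 17.
Posterior mean = (α₀+S)/(β₀+n) = [n/(β₀+n)]·(S/n) + [β₀/(β₀+n)]·(α₀/β₀), so only n and β₀ enter the weight.
Weight on data w = n/(β₀+n) = 17/(3.7+17) = 17/20.7 = 0.8213.

0.8213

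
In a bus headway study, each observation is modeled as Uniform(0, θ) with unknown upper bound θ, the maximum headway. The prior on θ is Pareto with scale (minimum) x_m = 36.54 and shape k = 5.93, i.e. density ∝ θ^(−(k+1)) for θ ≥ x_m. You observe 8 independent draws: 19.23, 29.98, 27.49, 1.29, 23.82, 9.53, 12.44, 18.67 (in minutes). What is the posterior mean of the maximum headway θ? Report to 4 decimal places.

A Pareto(scale x_m, shape k) prior on the upper bound θ of Uniform(0, θ) is conjugate: posterior is Pareto(max(x_m, max xᵢ), k + n).
Sample maximum = 29.98; prior scale x_m = 36.54 → posterior scale = max = 36.54.
Posterior shape = 5.93 + 8 = 13.93.
E[θ|data] = k·x_m/(k−1) = 13.93·36.54/12.93 = 39.3660.

39.3660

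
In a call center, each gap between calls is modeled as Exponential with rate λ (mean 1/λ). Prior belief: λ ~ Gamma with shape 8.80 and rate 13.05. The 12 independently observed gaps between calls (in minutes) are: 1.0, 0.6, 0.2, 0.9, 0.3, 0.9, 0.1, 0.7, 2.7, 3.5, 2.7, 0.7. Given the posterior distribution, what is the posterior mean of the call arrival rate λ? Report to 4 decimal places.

With a Gamma(shape α, rate β) prior on the exponential rate λ, the posterior after n observations with total T = Σxᵢ is Gamma(α+n, β+T).
Sum of observations T = 14.3 minutes; n = 12.
Posterior: Gamma(8.80+12, 13.05+14.3) = Gamma(20.80, 27.35).
Posterior mean of λ = α/β = 20.80/27.35 = 0.7605.

0.7605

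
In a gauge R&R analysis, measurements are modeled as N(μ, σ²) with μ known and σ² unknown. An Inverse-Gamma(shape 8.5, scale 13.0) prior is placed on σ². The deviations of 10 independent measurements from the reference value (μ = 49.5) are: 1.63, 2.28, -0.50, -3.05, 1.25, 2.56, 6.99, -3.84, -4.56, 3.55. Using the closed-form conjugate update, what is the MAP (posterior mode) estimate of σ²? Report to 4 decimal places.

With known mean μ and an Inverse-Gamma(α, β) prior on σ², the Normal likelihood is conjugate: posterior is Inv-Gamma(α + n/2, β + Σ(xᵢ−μ)²/2).
Σ(xᵢ−μ)² = (1.63)² + (2.28)² + (-0.50)² + (-3.05)² + (1.25)² + (2.56)² + (6.99)² + (-3.84)² + (-4.56)² + (3.55)² = 122.5257.
Posterior: Inv-Gamma(8.5 + 10/2, 13.0 + 122.5257/2) = Inv-Gamma(13.50, 74.26285).
Mode = β/(α+1) = 74.26285/14.50 = 5.1216.

5.1216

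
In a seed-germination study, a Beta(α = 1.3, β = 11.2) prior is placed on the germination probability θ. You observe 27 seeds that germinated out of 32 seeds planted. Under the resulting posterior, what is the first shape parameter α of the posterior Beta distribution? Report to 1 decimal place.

The Beta prior is conjugate to a Binomial/Bernoulli likelihood; the update adds successes to α and failures to β.
Posterior: Beta(α+k, β+n−k) = Beta(1.3+27, 11.2+5) = Beta(28.3, 16.2).
Posterior α = 28.3.

28.3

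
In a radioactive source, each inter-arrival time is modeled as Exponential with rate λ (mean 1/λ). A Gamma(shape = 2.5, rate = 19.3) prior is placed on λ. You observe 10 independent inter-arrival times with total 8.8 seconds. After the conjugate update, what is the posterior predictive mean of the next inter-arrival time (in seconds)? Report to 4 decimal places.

With a Gamma(shape α, rate β) prior on the exponential rate λ, the posterior after n observations with total T = Σxᵢ is Gamma(α+n, β+T).
Posterior: Gamma(2.5+10, 19.3+8.8) = Gamma(12.5, 28.1).
The predictive distribution for the next observation is Lomax; its mean is β/(α−1) = 28.1/11.5 = 2.4435.

2.4435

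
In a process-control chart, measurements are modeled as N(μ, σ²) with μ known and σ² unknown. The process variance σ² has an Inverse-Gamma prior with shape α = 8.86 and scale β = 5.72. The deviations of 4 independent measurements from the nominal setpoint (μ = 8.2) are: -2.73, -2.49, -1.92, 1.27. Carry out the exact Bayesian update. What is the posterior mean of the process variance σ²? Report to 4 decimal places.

1.5412

With known mean μ and an Inverse-Gamma(α, β) prior on σ², the Normal likelihood is conjugate: posterior is Inv-Gamma(α + n/2, β + Σ(xᵢ−μ)²/2).
Σ(xᵢ−μ)² = (-2.73)² + (-2.49)² + (-1.92)² + (1.27)² = 18.9523.
Posterior: Inv-Gamma(8.86 + 4/2, 5.72 + 18.9523/2) = Inv-Gamma(10.86, 15.19615).
E[σ²|data] = β/(α−1) = 15.19615/9.86 = 1.5412.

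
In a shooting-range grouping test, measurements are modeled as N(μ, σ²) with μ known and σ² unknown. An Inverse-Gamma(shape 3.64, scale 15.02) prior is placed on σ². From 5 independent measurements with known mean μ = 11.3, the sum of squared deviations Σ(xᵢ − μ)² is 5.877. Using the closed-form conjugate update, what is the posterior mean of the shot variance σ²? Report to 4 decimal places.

3.4939

With known mean μ and an Inverse-Gamma(α, β) prior on σ², the Normal likelihood is conjugate: posterior is Inv-Gamma(α + n/2, β + Σ(xᵢ−μ)²/2).
Posterior: Inv-Gamma(3.64 + 5/2, 15.02 + 5.877/2) = Inv-Gamma(6.14, 17.9585).
E[σ²|data] = β/(α−1) = 17.9585/5.14 = 3.4939.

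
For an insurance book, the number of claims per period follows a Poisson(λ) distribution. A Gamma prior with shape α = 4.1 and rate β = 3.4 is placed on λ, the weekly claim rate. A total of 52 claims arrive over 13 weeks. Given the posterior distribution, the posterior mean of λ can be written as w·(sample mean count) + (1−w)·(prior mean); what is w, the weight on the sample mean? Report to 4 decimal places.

With a Gamma(shape α, rate β) prior, the Poisson likelihood is conjugate: the posterior is Gamma(α + ΣXᵢ, β + n).
Posterior mean = (α₀+S)/(β₀+n) = [n/(β₀+n)]·(S/n) + [β₀/(β₀+n)]·(α₀/β₀), so only n and β₀ enter the weight.
Weight on data w = n/(β₀+n) = 13/(3.4+13) = 13/16.4 = 0.7927.

0.7927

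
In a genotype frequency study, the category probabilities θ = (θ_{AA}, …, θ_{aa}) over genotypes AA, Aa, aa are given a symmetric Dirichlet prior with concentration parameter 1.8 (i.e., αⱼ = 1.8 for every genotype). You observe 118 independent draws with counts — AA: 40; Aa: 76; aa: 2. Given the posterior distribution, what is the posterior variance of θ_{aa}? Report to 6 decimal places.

The Dirichlet prior is conjugate to the Multinomial likelihood: each posterior αⱼ = prior αⱼ + observed count nⱼ.
Posterior concentration: (41.8, 77.8, 3.8), total = 123.4.
Var[θ_j] = α_j(Σα−α_j)/((Σα)²(Σα+1)) = 3.8·119.6/(123.4²·124.4) = 0.000240.

0.000240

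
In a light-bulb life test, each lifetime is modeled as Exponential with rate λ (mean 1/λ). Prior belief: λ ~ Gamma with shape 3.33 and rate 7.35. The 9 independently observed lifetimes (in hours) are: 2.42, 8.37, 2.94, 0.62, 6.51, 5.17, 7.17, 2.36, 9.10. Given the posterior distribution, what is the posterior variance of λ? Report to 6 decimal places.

With a Gamma(shape α, rate β) prior on the exponential rate λ, the posterior after n observations with total T = Σxᵢ is Gamma(α+n, β+T).
Sum of observations T = 44.66 hours; n = 9.
Posterior: Gamma(3.33+9, 7.35+44.66) = Gamma(12.33, 52.01).
Var = α/β² = 0.004558.

0.004558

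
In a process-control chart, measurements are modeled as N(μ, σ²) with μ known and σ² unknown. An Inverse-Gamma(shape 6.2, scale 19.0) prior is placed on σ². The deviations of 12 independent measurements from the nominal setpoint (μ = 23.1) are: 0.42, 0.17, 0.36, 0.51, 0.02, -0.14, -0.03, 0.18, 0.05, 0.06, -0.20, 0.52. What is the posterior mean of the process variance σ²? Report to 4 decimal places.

With known mean μ and an Inverse-Gamma(α, β) prior on σ², the Normal likelihood is conjugate: posterior is Inv-Gamma(α + n/2, β + Σ(xᵢ−μ)²/2).
Σ(xᵢ−μ)² = (0.42)² + (0.17)² + (0.36)² + (0.51)² + (0.02)² + (-0.14)² + (-0.03)² + (0.18)² + (0.05)² + (0.06)² + (-0.20)² + (0.52)² = 0.9648.
Posterior: Inv-Gamma(6.2 + 12/2, 19.0 + 0.9648/2) = Inv-Gamma(12.20, 19.48240).
E[σ²|data] = β/(α−1) = 19.48240/11.20 = 1.7395.

1.7395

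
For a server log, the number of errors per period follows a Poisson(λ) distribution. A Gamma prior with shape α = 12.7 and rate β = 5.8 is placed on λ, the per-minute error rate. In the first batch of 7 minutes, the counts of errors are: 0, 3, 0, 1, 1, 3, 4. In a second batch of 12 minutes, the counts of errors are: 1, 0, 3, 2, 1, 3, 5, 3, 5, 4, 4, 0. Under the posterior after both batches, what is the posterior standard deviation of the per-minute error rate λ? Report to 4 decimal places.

With a Gamma(shape α, rate β) prior, the Poisson likelihood is conjugate: the posterior is Gamma(α + ΣXᵢ, β + n).
Batch 1: sum of counts S = 12 over n = 7 minutes.
After batch 1: Gamma(α+S, β+n) = Gamma(12.7+12, 5.8+7) = Gamma(24.7, 12.8).
Batch 2: sum of counts S = 31 over n = 12 minutes.
After batch 2: Gamma(α+S, β+n) = Gamma(24.7+31, 12.8+12) = Gamma(55.7, 24.8).
SD = √α/β = √55.7/24.8 = 0.3009.

0.3009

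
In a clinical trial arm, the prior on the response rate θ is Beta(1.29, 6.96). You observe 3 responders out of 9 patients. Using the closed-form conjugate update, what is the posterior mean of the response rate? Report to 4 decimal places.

The Beta prior is conjugate to a Binomial/Bernoulli likelihood; the update adds successes to α and failures to β.
Posterior: Beta(α+k, β+n−k) = Beta(1.29+3, 6.96+6) = Beta(4.29, 12.96).
Posterior mean = α/(α+β) = 4.29/17.25 = 0.2487.

0.2487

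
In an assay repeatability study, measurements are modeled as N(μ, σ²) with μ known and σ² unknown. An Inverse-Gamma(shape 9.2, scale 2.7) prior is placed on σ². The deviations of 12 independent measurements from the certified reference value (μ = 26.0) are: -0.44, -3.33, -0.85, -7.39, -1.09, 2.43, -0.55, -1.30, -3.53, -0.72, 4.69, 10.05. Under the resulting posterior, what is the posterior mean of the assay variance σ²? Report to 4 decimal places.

With known mean μ and an Inverse-Gamma(α, β) prior on σ², the Normal likelihood is conjugate: posterior is Inv-Gamma(α + n/2, β + Σ(xᵢ−μ)²/2).
Σ(xᵢ−μ)² = (-0.44)² + (-3.33)² + (-0.85)² + (-7.39)² + (-1.09)² + (2.43)² + (-0.55)² + (-1.30)² + (-3.53)² + (-0.72)² + (4.69)² + (10.05)² = 211.6805.
Posterior: Inv-Gamma(9.2 + 12/2, 2.7 + 211.6805/2) = Inv-Gamma(15.20, 108.54025).
E[σ²|data] = β/(α−1) = 108.54025/14.20 = 7.6437.

7.6437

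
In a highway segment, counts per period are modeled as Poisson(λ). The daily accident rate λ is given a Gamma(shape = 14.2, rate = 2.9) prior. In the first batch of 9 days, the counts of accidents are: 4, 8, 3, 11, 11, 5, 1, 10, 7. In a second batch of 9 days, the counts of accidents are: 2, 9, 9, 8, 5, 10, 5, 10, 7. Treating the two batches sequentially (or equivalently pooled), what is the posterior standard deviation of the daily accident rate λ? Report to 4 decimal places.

With a Gamma(shape α, rate β) prior, the Poisson likelihood is conjugate: the posterior is Gamma(α + ΣXᵢ, β + n).
Batch 1: sum of counts S = 60 over n = 9 days.
After batch 1: Gamma(α+S, β+n) = Gamma(14.2+60, 2.9+9) = Gamma(74.2, 11.9).
Batch 2: sum of counts S = 65 over n = 9 days.
After batch 2: Gamma(α+S, β+n) = Gamma(74.2+65, 11.9+9) = Gamma(139.2, 20.9).
SD = √α/β = √139.2/20.9 = 0.5645.

0.5645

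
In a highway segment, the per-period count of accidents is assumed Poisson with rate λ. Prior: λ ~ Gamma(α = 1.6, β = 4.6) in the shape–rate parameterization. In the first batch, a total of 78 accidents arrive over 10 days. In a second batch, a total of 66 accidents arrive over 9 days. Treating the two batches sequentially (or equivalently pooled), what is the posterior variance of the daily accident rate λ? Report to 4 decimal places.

0.2614

With a Gamma(shape α, rate β) prior, the Poisson likelihood is conjugate: the posterior is Gamma(α + ΣXᵢ, β + n).
After batch 1: Gamma(α+S, β+n) = Gamma(1.6+78, 4.6+10) = Gamma(79.6, 14.6).
After batch 2: Gamma(α+S, β+n) = Gamma(79.6+66, 14.6+9) = Gamma(145.6, 23.6).
Var = α/β² = 145.6/23.6² = 0.2614.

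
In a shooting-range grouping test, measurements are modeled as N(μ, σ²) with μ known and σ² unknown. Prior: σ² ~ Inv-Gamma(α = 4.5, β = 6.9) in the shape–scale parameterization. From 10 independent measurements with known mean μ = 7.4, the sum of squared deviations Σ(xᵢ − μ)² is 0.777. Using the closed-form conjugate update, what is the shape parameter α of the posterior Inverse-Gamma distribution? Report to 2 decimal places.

With known mean μ and an Inverse-Gamma(α, β) prior on σ², the Normal likelihood is conjugate: posterior is Inv-Gamma(α + n/2, β + Σ(xᵢ−μ)²/2).
Posterior: Inv-Gamma(4.5 + 10/2, 6.9 + 0.777/2) = Inv-Gamma(9.50, 7.2885).
Posterior α = 9.50.

9.50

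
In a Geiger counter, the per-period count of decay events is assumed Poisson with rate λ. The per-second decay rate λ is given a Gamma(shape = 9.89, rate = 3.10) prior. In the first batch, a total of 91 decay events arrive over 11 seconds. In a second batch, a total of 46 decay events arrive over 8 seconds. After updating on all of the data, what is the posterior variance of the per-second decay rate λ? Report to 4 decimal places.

0.3008

With a Gamma(shape α, rate β) prior, the Poisson likelihood is conjugate: the posterior is Gamma(α + ΣXᵢ, β + n).
After batch 1: Gamma(α+S, β+n) = Gamma(9.89+91, 3.10+11) = Gamma(100.89, 14.10).
After batch 2: Gamma(α+S, β+n) = Gamma(100.89+46, 14.10+8) = Gamma(146.89, 22.10).
Var = α/β² = 146.89/22.10² = 0.3008.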